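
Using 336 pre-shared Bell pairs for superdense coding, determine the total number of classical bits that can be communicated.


Superdense coding allows 2 classical bits per shared entangled pair.
336 pair(s) -> 2 * 336 = 672 classical bits

672


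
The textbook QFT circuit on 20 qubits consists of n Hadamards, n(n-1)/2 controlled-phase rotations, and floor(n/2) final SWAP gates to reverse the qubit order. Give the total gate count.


Hadamard gates: 20
Controlled rotations: n*(n-1)/2 = 20*19/2 = 190
SWAP gates: floor(n/2) = floor(20/2) = 10
Total = 20 + 190 + 10
= 220

220


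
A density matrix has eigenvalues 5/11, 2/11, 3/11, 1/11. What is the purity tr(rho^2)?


tr(rho^2) = sum of eigenvalues squared
= (5/11)^2 + (2/11)^2 + (3/11)^2 + (1/11)^2
= (25 + 4 + 9 + 1) / 121
= 39/121
= 0.3223

0.3223


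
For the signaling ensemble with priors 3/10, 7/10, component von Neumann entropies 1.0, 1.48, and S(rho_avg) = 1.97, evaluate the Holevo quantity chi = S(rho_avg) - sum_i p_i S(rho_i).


chi = S(rho) - sum_i p_i * S(rho_i)
Weighted entropy = 3/10 * 1.0 + 7/10 * 1.48
= 1.3360
chi = 1.97 - 1.3360
= 0.6340

0.6340


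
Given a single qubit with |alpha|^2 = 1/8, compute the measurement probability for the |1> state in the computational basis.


|alpha|^2 = 1/8 = 0.1250
|beta|^2 = 1 - 1/8 = 7/8 = 0.8750
P(|1>) = |beta|^2 = 0.8750

0.8750


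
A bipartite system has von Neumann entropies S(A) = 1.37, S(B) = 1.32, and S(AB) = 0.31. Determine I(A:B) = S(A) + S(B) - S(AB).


I(A:B) = S(A) + S(B) - S(AB)
= 1.37 + 1.32 - 0.31
= 2.3800

2.3800


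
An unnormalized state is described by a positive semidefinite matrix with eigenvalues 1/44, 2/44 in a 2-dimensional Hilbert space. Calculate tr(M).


tr(M) = sum of eigenvalues
= 1/44 + 2/44
= 3/44
= 0.0682

0.0682


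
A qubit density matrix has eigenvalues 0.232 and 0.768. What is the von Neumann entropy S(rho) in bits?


S = -p*log2(p) - (1-p)*log2(1-p)
p = 0.2320, 1-p = 0.7680
= -0.2320 * log2(0.2320) - 0.7680 * log2(0.7680)
= -(-0.4890) - (-0.2925)
= 0.7815

0.7815


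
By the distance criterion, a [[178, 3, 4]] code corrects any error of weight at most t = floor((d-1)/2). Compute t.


Code parameters: [[178, 3, 4]], distance d = 4.
Number of correctable errors = floor((d-1)/2)
= floor((4 - 1)/2)
= floor(3/2)
= 1

1


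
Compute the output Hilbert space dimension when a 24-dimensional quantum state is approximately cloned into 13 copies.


Output space = H^(tensor 13) where dim(H) = 24
dim = 24^13
= 576 (after 2 factors)
= 13824 (after 3 factors)
= 331776 (after 4 factors)
= 7962624 (after 5 factors)
= 191102976 (after 6 factors)
= 4586471424 (after 7 factors)
= 110075314176 (after 8 factors)
= 2641807540224 (after 9 factors)
= 63403380965376 (after 10 factors)
= 1521681143169024 (after 11 factors)
= 36520347436056576 (after 12 factors)
= 876488338465357824 (after 13 factors)
= 876488338465357824

876488338465357824


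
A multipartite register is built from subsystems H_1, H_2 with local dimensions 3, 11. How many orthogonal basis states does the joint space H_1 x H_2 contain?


dim(H_1 x H_2) = 3 * 11
= 33

33


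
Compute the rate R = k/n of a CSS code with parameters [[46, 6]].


Code rate R = k/n
= 6/46
= 0.1304

0.1304


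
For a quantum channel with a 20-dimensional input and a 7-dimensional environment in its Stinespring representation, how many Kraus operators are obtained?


Tracing out the environment in an orthonormal basis {|i>_E} gives Kraus operators K_i = <i|_E U |0>_E.
Number of Kraus operators = dim(H_env) = d_env
= 7

7


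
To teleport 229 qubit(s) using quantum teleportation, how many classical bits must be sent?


Quantum teleportation requires 2 classical bits per qubit teleported.
229 qubit(s) -> 2 * 229 = 458 classical bits

458


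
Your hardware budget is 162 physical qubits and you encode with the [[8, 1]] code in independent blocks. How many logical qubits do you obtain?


Each code block uses 8 physical qubits for 1 logical qubit(s).
Number of complete blocks = floor(162 / 8) = 20
Logical qubits = 20 * 1
= 20

20


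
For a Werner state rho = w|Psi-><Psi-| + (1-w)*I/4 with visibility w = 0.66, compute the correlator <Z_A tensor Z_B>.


|Psi-> = (|01> - |10>)/sqrt(2)
For the pure Bell state, <Z_A Z_B> = -1 (Bell-state Pauli correlator).
The maximally-mixed part I/4 has tr(I/4 * P tensor P) = 0 for any traceless Pauli P.
So <Z_A Z_B>_rho = w * (-1) + (1 - w) * 0
= 0.66 * (-1)
= -0.6600

-0.6600


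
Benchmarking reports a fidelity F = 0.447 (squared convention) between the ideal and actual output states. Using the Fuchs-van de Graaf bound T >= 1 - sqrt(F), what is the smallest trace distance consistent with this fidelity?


Fuchs-van de Graaf (squared-fidelity convention): 1 - sqrt(F) <= T <= sqrt(1 - F).
Lower bound: T >= 1 - sqrt(F)
sqrt(F) = sqrt(0.447) = 0.6686
T >= 1 - 0.6686
T >= 0.3314

0.3314


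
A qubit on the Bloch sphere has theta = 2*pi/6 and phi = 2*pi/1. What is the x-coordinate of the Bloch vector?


theta = 1.0472, phi = 6.2832
r_x = sin(theta)*cos(phi) = 0.8660 * 1.0000
r_x = 0.8660

0.8660


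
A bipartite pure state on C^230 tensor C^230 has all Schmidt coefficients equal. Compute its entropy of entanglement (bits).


For a maximally entangled state in d x d:
S = log2(d) = log2(230)
= 7.8455

7.8455


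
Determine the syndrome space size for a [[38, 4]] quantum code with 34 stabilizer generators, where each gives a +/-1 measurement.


Each stabilizer generator gives a binary (+1 or -1) measurement outcome.
With 34 independent generators:
Total syndromes = 2^34
= 17179869184

17179869184


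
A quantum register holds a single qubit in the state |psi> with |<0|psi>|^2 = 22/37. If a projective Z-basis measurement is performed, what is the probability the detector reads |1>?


|alpha|^2 = 22/37 = 0.5946
|beta|^2 = 1 - 22/37 = 15/37 = 0.4054
P(|1>) = |beta|^2 = 0.4054

0.4054


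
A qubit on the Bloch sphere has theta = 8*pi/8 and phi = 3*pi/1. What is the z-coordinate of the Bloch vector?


theta = 3.1416, phi = 9.4248
r_z = cos(theta) = -1.0000

-1.0000


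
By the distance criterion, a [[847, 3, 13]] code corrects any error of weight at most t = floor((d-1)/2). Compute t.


Code parameters: [[847, 3, 13]], distance d = 13.
Number of correctable errors = floor((d-1)/2)
= floor((13 - 1)/2)
= floor(12/2)
= 6

6


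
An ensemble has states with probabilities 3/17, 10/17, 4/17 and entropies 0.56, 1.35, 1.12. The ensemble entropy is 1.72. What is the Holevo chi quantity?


chi = S(rho) - sum_i p_i * S(rho_i)
Weighted entropy = 3/17 * 0.56 + 10/17 * 1.35 + 4/17 * 1.12
= 1.1565
chi = 1.72 - 1.1565
= 0.5635

0.5635


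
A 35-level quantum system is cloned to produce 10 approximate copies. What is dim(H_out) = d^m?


Output space = H^(tensor 10) where dim(H) = 35
dim = 35^10
= 1225 (after 2 factors)
= 42875 (after 3 factors)
= 1500625 (after 4 factors)
= 52521875 (after 5 factors)
= 1838265625 (after 6 factors)
= 64339296875 (after 7 factors)
= 2251875390625 (after 8 factors)
= 78815638671875 (after 9 factors)
= 2758547353515625 (after 10 factors)
= 2758547353515625

2758547353515625


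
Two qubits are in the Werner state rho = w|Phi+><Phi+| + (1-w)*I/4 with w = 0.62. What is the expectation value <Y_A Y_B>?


|Phi+> = (|00> + |11>)/sqrt(2)
For the pure Bell state, <Y_A Y_B> = -1 (Bell-state Pauli correlator).
The maximally-mixed part I/4 has tr(I/4 * P tensor P) = 0 for any traceless Pauli P.
So <Y_A Y_B>_rho = w * (-1) + (1 - w) * 0
= 0.62 * (-1)
= -0.6200

-0.6200


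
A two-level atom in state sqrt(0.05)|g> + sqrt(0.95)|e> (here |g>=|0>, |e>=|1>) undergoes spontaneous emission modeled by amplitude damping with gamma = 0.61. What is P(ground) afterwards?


For amplitude damping with parameter gamma on state sqrt(a)|0> + sqrt(b)|1>:
alpha^2 = 0.05, beta^2 = 0.95
P(|0>) = alpha^2 + gamma * beta^2
= 0.05 + 0.61 * 0.95
= 0.05 + 0.5795
= 0.6295

0.6295


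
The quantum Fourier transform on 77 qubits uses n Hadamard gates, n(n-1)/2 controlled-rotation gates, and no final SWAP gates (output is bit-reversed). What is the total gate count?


Hadamard gates: 77
Controlled rotations: n*(n-1)/2 = 77*76/2 = 2926
SWAP gates: 0 (omitted)
Total = 77 + 2926
= 3003

3003


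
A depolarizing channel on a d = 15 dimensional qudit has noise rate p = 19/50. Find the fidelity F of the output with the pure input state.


F = (1-p) + p/d
= (1 - 0.3800) + 0.3800/15
= 0.6200 + 0.0253
= 0.6453

0.6453


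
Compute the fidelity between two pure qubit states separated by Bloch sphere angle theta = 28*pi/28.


For states separated by angle theta on Bloch sphere:
F = cos^2(theta/2)
theta = 28*pi/28 = 3.1416
theta/2 = 1.5708
cos(theta/2) = 0.0000
F = 0.0000

0.0000


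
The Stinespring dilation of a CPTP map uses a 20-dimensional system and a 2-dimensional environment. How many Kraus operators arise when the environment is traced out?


Tracing out the environment in an orthonormal basis {|i>_E} gives Kraus operators K_i = <i|_E U |0>_E.
Number of Kraus operators = dim(H_env) = d_env
= 2

2


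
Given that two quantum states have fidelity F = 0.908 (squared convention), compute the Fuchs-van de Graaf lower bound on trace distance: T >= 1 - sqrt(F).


Fuchs-van de Graaf (squared-fidelity convention): 1 - sqrt(F) <= T <= sqrt(1 - F).
Lower bound: T >= 1 - sqrt(F)
sqrt(F) = sqrt(0.908) = 0.9529
T >= 1 - 0.9529
T >= 0.0471

0.0471


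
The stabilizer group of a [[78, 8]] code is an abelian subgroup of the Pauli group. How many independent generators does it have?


For an [[n,k]] stabilizer code:
Number of stabilizer generators = n - k
= 78 - 8
= 70

70


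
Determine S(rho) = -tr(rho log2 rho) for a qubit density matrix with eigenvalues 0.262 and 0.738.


S = -p*log2(p) - (1-p)*log2(1-p)
p = 0.2620, 1-p = 0.7380
= -0.2620 * log2(0.2620) - 0.7380 * log2(0.7380)
= -(-0.5063) - (-0.3235)
= 0.8297

0.8297


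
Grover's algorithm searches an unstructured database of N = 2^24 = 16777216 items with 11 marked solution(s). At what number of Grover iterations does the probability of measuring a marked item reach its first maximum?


After j Grover iterations the success probability is P(j) = sin^2((2j+1)*theta), where sin(theta) = sqrt(k/N).
N = 2^24 = 16777216, k = 11
sin(theta) = sqrt(k/N) = 0.0008097228492
theta = arcsin(sqrt(k/N)) = 0.0008097229377 rad
P(j) reaches its first maximum when (2j+1)*theta is as close as possible to pi/2, i.e. j = round(pi/(4*theta) - 1/2).
pi/(4*theta) - 1/2 = 969.4591
(For comparison, the common estimate pi/4 * sqrt(N/k) = 969.9592; the exact maximiser is used here.)
Optimal iterations = 969

969


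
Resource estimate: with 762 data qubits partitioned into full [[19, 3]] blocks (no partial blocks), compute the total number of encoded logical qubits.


Each code block uses 19 physical qubits for 3 logical qubit(s).
Number of complete blocks = floor(762 / 19) = 40
Logical qubits = 40 * 3
= 120

120


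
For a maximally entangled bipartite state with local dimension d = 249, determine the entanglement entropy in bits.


For a maximally entangled state in d x d:
S = log2(d) = log2(249)
= 7.9600

7.9600


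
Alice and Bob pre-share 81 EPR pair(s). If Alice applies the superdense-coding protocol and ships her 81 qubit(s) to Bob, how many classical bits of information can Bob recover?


Superdense coding allows 2 classical bits per shared entangled pair.
81 pair(s) -> 2 * 81 = 162 classical bits

162


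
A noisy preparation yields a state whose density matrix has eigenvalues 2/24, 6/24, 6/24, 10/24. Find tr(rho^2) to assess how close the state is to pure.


tr(rho^2) = sum of eigenvalues squared
= (2/24)^2 + (6/24)^2 + (6/24)^2 + (10/24)^2
= (4 + 36 + 36 + 100) / 576
= 176/576
= 0.3056

0.3056


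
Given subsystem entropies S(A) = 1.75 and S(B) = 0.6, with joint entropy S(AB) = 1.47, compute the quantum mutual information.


I(A:B) = S(A) + S(B) - S(AB)
= 1.75 + 0.6 - 1.47
= 0.8800

0.8800


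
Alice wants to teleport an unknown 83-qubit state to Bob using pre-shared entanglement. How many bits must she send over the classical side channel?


Quantum teleportation requires 2 classical bits per qubit teleported.
83 qubit(s) -> 2 * 83 = 166 classical bits

166


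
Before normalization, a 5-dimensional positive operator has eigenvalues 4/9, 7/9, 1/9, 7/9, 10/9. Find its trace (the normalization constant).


tr(M) = sum of eigenvalues
= 4/9 + 7/9 + 1/9 + 7/9 + 10/9
= 29/9
= 3.2222

3.2222


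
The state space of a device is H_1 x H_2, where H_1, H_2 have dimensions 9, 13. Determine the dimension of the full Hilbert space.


dim(H_1 x H_2) = 9 * 13
= 117

117


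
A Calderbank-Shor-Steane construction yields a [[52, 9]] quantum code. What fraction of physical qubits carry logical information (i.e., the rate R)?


Code rate R = k/n
= 9/52
= 0.1731

0.1731


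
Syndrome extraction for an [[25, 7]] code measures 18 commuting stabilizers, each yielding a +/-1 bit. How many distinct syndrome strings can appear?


Each stabilizer generator gives a binary (+1 or -1) measurement outcome.
With 18 independent generators:
Total syndromes = 2^18
= 262144

262144


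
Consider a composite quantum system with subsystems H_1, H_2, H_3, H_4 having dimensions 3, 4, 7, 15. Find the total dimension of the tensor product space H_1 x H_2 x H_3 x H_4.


dim(H_1 x H_2 x H_3 x H_4) = 3 * 4 * 7 * 15
= 12 * 7 * 15
= 84 * 15
= 1260

1260


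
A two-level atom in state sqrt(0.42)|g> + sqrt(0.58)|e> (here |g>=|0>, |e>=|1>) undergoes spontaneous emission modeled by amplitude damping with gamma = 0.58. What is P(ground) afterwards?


For amplitude damping with parameter gamma on state sqrt(a)|0> + sqrt(b)|1>:
alpha^2 = 0.42, beta^2 = 0.58
P(|0>) = alpha^2 + gamma * beta^2
= 0.42 + 0.58 * 0.58
= 0.42 + 0.3364
= 0.7564

0.7564


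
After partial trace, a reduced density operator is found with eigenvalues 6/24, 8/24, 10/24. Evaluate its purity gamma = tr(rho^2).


tr(rho^2) = sum of eigenvalues squared
= (6/24)^2 + (8/24)^2 + (10/24)^2
= (36 + 64 + 100) / 576
= 200/576
= 0.3472

0.3472


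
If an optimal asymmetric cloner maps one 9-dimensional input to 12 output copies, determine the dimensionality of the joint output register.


Output space = H^(tensor 12) where dim(H) = 9
dim = 9^12
= 81 (after 2 factors)
= 729 (after 3 factors)
= 6561 (after 4 factors)
= 59049 (after 5 factors)
= 531441 (after 6 factors)
= 4782969 (after 7 factors)
= 43046721 (after 8 factors)
= 387420489 (after 9 factors)
= 3486784401 (after 10 factors)
= 31381059609 (after 11 factors)
= 282429536481 (after 12 factors)
= 282429536481

282429536481


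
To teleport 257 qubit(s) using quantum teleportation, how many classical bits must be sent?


Quantum teleportation requires 2 classical bits per qubit teleported.
257 qubit(s) -> 2 * 257 = 514 classical bits

514


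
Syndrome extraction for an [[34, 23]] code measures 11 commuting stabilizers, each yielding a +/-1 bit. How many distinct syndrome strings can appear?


Each stabilizer generator gives a binary (+1 or -1) measurement outcome.
With 11 independent generators:
Total syndromes = 2^11
= 2048

2048


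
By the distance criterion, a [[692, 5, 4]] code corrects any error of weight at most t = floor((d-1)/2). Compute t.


Code parameters: [[692, 5, 4]], distance d = 4.
Number of correctable errors = floor((d-1)/2)
= floor((4 - 1)/2)
= floor(3/2)
= 1

1


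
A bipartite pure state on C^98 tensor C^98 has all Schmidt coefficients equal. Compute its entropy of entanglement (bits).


For a maximally entangled state in d x d:
S = log2(d) = log2(98)
= 6.6147

6.6147


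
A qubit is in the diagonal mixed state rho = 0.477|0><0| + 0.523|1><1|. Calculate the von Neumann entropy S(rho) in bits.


S = -p*log2(p) - (1-p)*log2(1-p)
p = 0.4770, 1-p = 0.5230
= -0.4770 * log2(0.4770) - 0.5230 * log2(0.5230)
= -(-0.5094) - (-0.4891)
= 0.9985

0.9985


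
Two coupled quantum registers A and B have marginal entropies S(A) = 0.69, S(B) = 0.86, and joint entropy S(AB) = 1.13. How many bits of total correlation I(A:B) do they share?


I(A:B) = S(A) + S(B) - S(AB)
= 0.69 + 0.86 - 1.13
= 0.4200

0.4200


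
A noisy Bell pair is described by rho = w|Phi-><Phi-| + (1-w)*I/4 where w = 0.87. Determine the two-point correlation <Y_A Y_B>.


|Phi-> = (|00> - |11>)/sqrt(2)
For the pure Bell state, <Y_A Y_B> = +1 (Bell-state Pauli correlator).
The maximally-mixed part I/4 has tr(I/4 * P tensor P) = 0 for any traceless Pauli P.
So <Y_A Y_B>_rho = w * (+1) + (1 - w) * 0
= 0.87 * (+1)
= 0.8700

0.8700


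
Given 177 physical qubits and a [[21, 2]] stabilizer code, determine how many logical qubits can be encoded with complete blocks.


Each code block uses 21 physical qubits for 2 logical qubit(s).
Number of complete blocks = floor(177 / 21) = 8
Logical qubits = 8 * 2
= 16

16


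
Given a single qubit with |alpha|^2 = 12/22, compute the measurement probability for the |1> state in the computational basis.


|alpha|^2 = 12/22 = 0.5455
|beta|^2 = 1 - 12/22 = 10/22 = 0.4545
P(|1>) = |beta|^2 = 0.4545

0.4545


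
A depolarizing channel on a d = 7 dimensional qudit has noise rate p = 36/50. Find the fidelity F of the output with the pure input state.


F = (1-p) + p/d
= (1 - 0.7200) + 0.7200/7
= 0.2800 + 0.1029
= 0.3829

0.3829


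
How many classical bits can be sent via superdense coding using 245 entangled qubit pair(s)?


Superdense coding allows 2 classical bits per shared entangled pair.
245 pair(s) -> 2 * 245 = 490 classical bits

490


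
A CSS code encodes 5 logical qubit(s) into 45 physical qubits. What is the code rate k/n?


Code rate R = k/n
= 5/45
= 0.1111

0.1111


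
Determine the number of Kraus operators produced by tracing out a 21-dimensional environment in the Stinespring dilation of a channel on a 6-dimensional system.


Tracing out the environment in an orthonormal basis {|i>_E} gives Kraus operators K_i = <i|_E U |0>_E.
Number of Kraus operators = dim(H_env) = d_env
= 21

21


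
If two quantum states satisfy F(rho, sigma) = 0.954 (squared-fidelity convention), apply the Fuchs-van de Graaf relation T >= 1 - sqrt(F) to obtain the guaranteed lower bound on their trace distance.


Fuchs-van de Graaf (squared-fidelity convention): 1 - sqrt(F) <= T <= sqrt(1 - F).
Lower bound: T >= 1 - sqrt(F)
sqrt(F) = sqrt(0.954) = 0.9767
T >= 1 - 0.9767
T >= 0.0233

0.0233


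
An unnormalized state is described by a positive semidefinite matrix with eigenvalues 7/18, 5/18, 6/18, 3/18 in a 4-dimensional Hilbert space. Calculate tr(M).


tr(M) = sum of eigenvalues
= 7/18 + 5/18 + 6/18 + 3/18
= 21/18
= 1.1667

1.1667


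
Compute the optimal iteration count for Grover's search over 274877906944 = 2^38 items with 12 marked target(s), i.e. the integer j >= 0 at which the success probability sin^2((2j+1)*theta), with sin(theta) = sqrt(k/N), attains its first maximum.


After j Grover iterations the success probability is P(j) = sin^2((2j+1)*theta), where sin(theta) = sqrt(k/N).
N = 2^38 = 274877906944, k = 12
sin(theta) = sqrt(k/N) = 6.60724948e-06
theta = arcsin(sqrt(k/N)) = 6.60724948e-06 rad
P(j) reaches its first maximum when (2j+1)*theta is as close as possible to pi/2, i.e. j = round(pi/(4*theta) - 1/2).
pi/(4*theta) - 1/2 = 118868.6551
(For comparison, the common estimate pi/4 * sqrt(N/k) = 118869.1551; the exact maximiser is used here.)
Optimal iterations = 118869

118869


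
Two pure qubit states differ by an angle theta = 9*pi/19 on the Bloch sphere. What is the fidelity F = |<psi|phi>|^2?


For states separated by angle theta on Bloch sphere:
F = cos^2(theta/2)
theta = 9*pi/19 = 1.4881
theta/2 = 0.7441
cos(theta/2) = 0.7357
F = 0.5413

0.5413


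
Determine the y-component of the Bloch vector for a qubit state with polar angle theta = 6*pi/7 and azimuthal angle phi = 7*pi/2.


theta = 2.6928, phi = 10.9956
r_y = sin(theta)*sin(phi) = 0.4339 * -1.0000
r_y = -0.4339

-0.4339


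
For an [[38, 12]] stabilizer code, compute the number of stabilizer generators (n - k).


For an [[n,k]] stabilizer code:
Number of stabilizer generators = n - k
= 38 - 12
= 26

26


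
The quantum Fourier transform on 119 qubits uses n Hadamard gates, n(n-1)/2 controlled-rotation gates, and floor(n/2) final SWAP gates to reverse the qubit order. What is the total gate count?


Hadamard gates: 119
Controlled rotations: n*(n-1)/2 = 119*118/2 = 7021
SWAP gates: floor(n/2) = floor(119/2) = 59
Total = 119 + 7021 + 59
= 7199

7199


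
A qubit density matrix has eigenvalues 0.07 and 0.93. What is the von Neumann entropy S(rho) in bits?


S = -p*log2(p) - (1-p)*log2(1-p)
p = 0.0700, 1-p = 0.9300
= -0.0700 * log2(0.0700) - 0.9300 * log2(0.9300)
= -(-0.2686) - (-0.0974)
= 0.3659

0.3659


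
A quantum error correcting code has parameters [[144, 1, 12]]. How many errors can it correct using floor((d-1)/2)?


Code parameters: [[144, 1, 12]], distance d = 12.
Number of correctable errors = floor((d-1)/2)
= floor((12 - 1)/2)
= floor(11/2)
= 5

5


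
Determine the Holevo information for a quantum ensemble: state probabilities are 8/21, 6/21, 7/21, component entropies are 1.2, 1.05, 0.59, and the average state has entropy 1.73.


chi = S(rho) - sum_i p_i * S(rho_i)
Weighted entropy = 8/21 * 1.2 + 6/21 * 1.05 + 7/21 * 0.59
= 0.9538
chi = 1.73 - 0.9538
= 0.7762

0.7762


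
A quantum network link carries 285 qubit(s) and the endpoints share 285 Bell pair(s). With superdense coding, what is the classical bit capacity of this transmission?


Superdense coding allows 2 classical bits per shared entangled pair.
285 pair(s) -> 2 * 285 = 570 classical bits

570


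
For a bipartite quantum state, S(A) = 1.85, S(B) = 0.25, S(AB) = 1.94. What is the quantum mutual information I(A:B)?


I(A:B) = S(A) + S(B) - S(AB)
= 1.85 + 0.25 - 1.94
= 0.1600

0.1600


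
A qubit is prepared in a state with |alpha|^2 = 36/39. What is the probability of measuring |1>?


|alpha|^2 = 36/39 = 0.9231
|beta|^2 = 1 - 36/39 = 3/39 = 0.0769
P(|1>) = |beta|^2 = 0.0769

0.0769


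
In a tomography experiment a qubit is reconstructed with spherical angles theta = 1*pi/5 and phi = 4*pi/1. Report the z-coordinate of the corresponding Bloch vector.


theta = 0.6283, phi = 12.5664
r_z = cos(theta) = 0.8090

0.8090


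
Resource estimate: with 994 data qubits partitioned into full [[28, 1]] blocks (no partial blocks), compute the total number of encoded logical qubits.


Each code block uses 28 physical qubits for 1 logical qubit(s).
Number of complete blocks = floor(994 / 28) = 35
Logical qubits = 35 * 1
= 35

35


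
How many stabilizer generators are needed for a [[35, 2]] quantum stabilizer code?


For an [[n,k]] stabilizer code:
Number of stabilizer generators = n - k
= 35 - 2
= 33

33


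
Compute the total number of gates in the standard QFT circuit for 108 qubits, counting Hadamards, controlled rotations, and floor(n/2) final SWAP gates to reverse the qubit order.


Hadamard gates: 108
Controlled rotations: n*(n-1)/2 = 108*107/2 = 5778
SWAP gates: floor(n/2) = floor(108/2) = 54
Total = 108 + 5778 + 54
= 5940

5940


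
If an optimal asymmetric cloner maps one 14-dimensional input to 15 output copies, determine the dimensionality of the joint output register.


Output space = H^(tensor 15) where dim(H) = 14
dim = 14^15
= 196 (after 2 factors)
= 2744 (after 3 factors)
= 38416 (after 4 factors)
= 537824 (after 5 factors)
= 7529536 (after 6 factors)
= 105413504 (after 7 factors)
= 1475789056 (after 8 factors)
= 20661046784 (after 9 factors)
= 289254654976 (after 10 factors)
= 4049565169664 (after 11 factors)
= 56693912375296 (after 12 factors)
= 793714773254144 (after 13 factors)
= 11112006825558016 (after 14 factors)
= 155568095557812224 (after 15 factors)
= 155568095557812224

155568095557812224


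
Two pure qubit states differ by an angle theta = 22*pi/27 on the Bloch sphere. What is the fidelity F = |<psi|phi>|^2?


For states separated by angle theta on Bloch sphere:
F = cos^2(theta/2)
theta = 22*pi/27 = 2.5598
theta/2 = 1.2799
cos(theta/2) = 0.2868
F = 0.0823

0.0823


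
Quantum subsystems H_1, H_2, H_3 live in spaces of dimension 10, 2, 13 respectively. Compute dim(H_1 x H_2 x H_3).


dim(H_1 x H_2 x H_3) = 10 * 2 * 13
= 20 * 13
= 260

260


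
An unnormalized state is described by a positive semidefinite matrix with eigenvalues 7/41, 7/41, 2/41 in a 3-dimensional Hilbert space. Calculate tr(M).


tr(M) = sum of eigenvalues
= 7/41 + 7/41 + 2/41
= 16/41
= 0.3902

0.3902


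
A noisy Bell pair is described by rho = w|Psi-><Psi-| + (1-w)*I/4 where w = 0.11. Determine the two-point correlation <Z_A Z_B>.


|Psi-> = (|01> - |10>)/sqrt(2)
For the pure Bell state, <Z_A Z_B> = -1 (Bell-state Pauli correlator).
The maximally-mixed part I/4 has tr(I/4 * P tensor P) = 0 for any traceless Pauli P.
So <Z_A Z_B>_rho = w * (-1) + (1 - w) * 0
= 0.11 * (-1)
= -0.1100

-0.1100


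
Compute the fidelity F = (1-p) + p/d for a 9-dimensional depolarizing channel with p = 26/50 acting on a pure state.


F = (1-p) + p/d
= (1 - 0.5200) + 0.5200/9
= 0.4800 + 0.0578
= 0.5378

0.5378


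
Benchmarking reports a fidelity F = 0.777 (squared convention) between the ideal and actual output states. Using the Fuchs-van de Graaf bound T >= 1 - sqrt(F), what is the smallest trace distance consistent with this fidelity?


Fuchs-van de Graaf (squared-fidelity convention): 1 - sqrt(F) <= T <= sqrt(1 - F).
Lower bound: T >= 1 - sqrt(F)
sqrt(F) = sqrt(0.777) = 0.8815
T >= 1 - 0.8815
T >= 0.1185

0.1185


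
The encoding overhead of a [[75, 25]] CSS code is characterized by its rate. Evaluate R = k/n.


Code rate R = k/n
= 25/75
= 0.3333

0.3333


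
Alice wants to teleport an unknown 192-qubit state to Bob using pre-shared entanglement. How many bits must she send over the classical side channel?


Quantum teleportation requires 2 classical bits per qubit teleported.
192 qubit(s) -> 2 * 192 = 384 classical bits

384


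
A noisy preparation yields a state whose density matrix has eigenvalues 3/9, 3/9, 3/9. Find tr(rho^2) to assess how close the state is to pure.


tr(rho^2) = sum of eigenvalues squared
= (3/9)^2 + (3/9)^2 + (3/9)^2
= (9 + 9 + 9) / 81
= 27/81
= 0.3333

0.3333


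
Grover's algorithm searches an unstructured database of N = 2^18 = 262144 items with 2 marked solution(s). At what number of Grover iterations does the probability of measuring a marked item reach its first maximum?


After j Grover iterations the success probability is P(j) = sin^2((2j+1)*theta), where sin(theta) = sqrt(k/N).
N = 2^18 = 262144, k = 2
sin(theta) = sqrt(k/N) = 0.002762135864
theta = arcsin(sqrt(k/N)) = 0.002762139376 rad
P(j) reaches its first maximum when (2j+1)*theta is as close as possible to pi/2, i.e. j = round(pi/(4*theta) - 1/2).
pi/(4*theta) - 1/2 = 283.8441
(For comparison, the common estimate pi/4 * sqrt(N/k) = 284.3445; the exact maximiser is used here.)
Optimal iterations = 284

284


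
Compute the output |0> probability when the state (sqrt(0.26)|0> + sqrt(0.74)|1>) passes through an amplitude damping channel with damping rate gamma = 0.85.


For amplitude damping with parameter gamma on state sqrt(a)|0> + sqrt(b)|1>:
alpha^2 = 0.26, beta^2 = 0.74
P(|0>) = alpha^2 + gamma * beta^2
= 0.26 + 0.85 * 0.74
= 0.26 + 0.6290
= 0.8890

0.8890


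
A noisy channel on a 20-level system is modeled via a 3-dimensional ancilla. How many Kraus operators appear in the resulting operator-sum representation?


Tracing out the environment in an orthonormal basis {|i>_E} gives Kraus operators K_i = <i|_E U |0>_E.
Number of Kraus operators = dim(H_env) = d_env
= 3

3


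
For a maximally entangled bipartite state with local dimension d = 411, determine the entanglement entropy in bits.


For a maximally entangled state in d x d:
S = log2(d) = log2(411)
= 8.6830

8.6830


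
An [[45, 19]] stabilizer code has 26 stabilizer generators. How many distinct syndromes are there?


Each stabilizer generator gives a binary (+1 or -1) measurement outcome.
With 26 independent generators:
Total syndromes = 2^26
= 67108864

67108864


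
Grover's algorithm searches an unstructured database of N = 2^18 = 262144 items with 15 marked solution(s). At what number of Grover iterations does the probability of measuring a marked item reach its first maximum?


After j Grover iterations the success probability is P(j) = sin^2((2j+1)*theta), where sin(theta) = sqrt(k/N).
N = 2^18 = 262144, k = 15
sin(theta) = sqrt(k/N) = 0.007564420598
theta = arcsin(sqrt(k/N)) = 0.00756449274 rad
P(j) reaches its first maximum when (2j+1)*theta is as close as possible to pi/2, i.e. j = round(pi/(4*theta) - 1/2).
pi/(4*theta) - 1/2 = 103.3269
(For comparison, the common estimate pi/4 * sqrt(N/k) = 103.8279; the exact maximiser is used here.)
Optimal iterations = 103

103


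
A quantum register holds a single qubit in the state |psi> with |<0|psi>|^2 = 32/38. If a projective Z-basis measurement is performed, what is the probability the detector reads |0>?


|alpha|^2 = 32/38 = 0.8421
|beta|^2 = 1 - 32/38 = 6/38 = 0.1579
P(|0>) = |alpha|^2 = 0.8421

0.8421


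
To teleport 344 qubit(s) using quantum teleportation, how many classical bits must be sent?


Quantum teleportation requires 2 classical bits per qubit teleported.
344 qubit(s) -> 2 * 344 = 688 classical bits

688


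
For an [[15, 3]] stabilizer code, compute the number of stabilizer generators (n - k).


For an [[n,k]] stabilizer code:
Number of stabilizer generators = n - k
= 15 - 3
= 12

12


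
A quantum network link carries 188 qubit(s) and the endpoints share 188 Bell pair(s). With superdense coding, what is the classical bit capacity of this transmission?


Superdense coding allows 2 classical bits per shared entangled pair.
188 pair(s) -> 2 * 188 = 376 classical bits

376


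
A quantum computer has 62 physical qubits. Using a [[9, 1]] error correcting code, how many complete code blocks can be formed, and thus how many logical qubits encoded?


Each code block uses 9 physical qubits for 1 logical qubit(s).
Number of complete blocks = floor(62 / 9) = 6
Logical qubits = 6 * 1
= 6

6


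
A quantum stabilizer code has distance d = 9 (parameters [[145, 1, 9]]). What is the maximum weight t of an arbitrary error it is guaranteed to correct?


Code parameters: [[145, 1, 9]], distance d = 9.
Number of correctable errors = floor((d-1)/2)
= floor((9 - 1)/2)
= floor(8/2)
= 4

4


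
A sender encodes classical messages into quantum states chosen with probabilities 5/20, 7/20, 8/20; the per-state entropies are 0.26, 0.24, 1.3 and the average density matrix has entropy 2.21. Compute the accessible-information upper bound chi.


chi = S(rho) - sum_i p_i * S(rho_i)
Weighted entropy = 5/20 * 0.26 + 7/20 * 0.24 + 8/20 * 1.3
= 0.6690
chi = 2.21 - 0.6690
= 1.5410

1.5410


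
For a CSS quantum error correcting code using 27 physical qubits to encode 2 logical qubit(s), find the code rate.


Code rate R = k/n
= 2/27
= 0.0741

0.0741


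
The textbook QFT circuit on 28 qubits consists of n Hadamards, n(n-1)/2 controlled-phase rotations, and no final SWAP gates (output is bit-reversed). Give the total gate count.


Hadamard gates: 28
Controlled rotations: n*(n-1)/2 = 28*27/2 = 378
SWAP gates: 0 (omitted)
Total = 28 + 378
= 406

406


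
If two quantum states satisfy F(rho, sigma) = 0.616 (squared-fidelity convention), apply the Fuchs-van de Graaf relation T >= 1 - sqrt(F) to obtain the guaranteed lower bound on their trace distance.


Fuchs-van de Graaf (squared-fidelity convention): 1 - sqrt(F) <= T <= sqrt(1 - F).
Lower bound: T >= 1 - sqrt(F)
sqrt(F) = sqrt(0.616) = 0.7849
T >= 1 - 0.7849
T >= 0.2151

0.2151


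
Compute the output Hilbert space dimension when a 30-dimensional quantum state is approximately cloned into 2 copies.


Output space = H^(tensor 2) where dim(H) = 30
dim = 30^2
= 900

900


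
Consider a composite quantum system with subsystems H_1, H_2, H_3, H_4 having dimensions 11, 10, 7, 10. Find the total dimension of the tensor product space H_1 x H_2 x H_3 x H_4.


dim(H_1 x H_2 x H_3 x H_4) = 11 * 10 * 7 * 10
= 110 * 7 * 10
= 770 * 10
= 7700

7700


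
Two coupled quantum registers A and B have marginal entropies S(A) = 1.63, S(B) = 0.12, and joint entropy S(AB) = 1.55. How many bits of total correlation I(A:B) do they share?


I(A:B) = S(A) + S(B) - S(AB)
= 1.63 + 0.12 - 1.55
= 0.2000

0.2000


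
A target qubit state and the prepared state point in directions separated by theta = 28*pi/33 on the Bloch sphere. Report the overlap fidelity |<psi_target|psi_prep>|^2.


For states separated by angle theta on Bloch sphere:
F = cos^2(theta/2)
theta = 28*pi/33 = 2.6656
theta/2 = 1.3328
cos(theta/2) = 0.2358
F = 0.0556

0.0556


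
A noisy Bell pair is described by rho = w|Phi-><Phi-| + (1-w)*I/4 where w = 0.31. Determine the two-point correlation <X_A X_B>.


|Phi-> = (|00> - |11>)/sqrt(2)
For the pure Bell state, <X_A X_B> = -1 (Bell-state Pauli correlator).
The maximally-mixed part I/4 has tr(I/4 * P tensor P) = 0 for any traceless Pauli P.
So <X_A X_B>_rho = w * (-1) + (1 - w) * 0
= 0.31 * (-1)
= -0.3100

-0.3100


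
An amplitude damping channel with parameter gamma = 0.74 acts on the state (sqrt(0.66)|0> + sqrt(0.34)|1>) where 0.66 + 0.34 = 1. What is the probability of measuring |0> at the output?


For amplitude damping with parameter gamma on state sqrt(a)|0> + sqrt(b)|1>:
alpha^2 = 0.66, beta^2 = 0.34
P(|0>) = alpha^2 + gamma * beta^2
= 0.66 + 0.74 * 0.34
= 0.66 + 0.2516
= 0.9116

0.9116


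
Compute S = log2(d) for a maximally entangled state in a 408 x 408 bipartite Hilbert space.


For a maximally entangled state in d x d:
S = log2(d) = log2(408)
= 8.6724

8.6724


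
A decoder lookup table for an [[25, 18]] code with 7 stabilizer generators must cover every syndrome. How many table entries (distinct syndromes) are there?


Each stabilizer generator gives a binary (+1 or -1) measurement outcome.
With 7 independent generators:
Total syndromes = 2^7
= 128

128


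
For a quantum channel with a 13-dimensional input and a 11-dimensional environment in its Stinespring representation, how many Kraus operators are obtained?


Tracing out the environment in an orthonormal basis {|i>_E} gives Kraus operators K_i = <i|_E U |0>_E.
Number of Kraus operators = dim(H_env) = d_env
= 11

11


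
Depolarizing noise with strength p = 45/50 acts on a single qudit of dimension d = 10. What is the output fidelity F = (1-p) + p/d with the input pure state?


F = (1-p) + p/d
= (1 - 0.9000) + 0.9000/10
= 0.1000 + 0.0900
= 0.1900

0.1900


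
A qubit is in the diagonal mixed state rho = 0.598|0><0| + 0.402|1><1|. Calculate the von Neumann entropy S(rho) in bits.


S = -p*log2(p) - (1-p)*log2(1-p)
p = 0.5980, 1-p = 0.4020
= -0.5980 * log2(0.5980) - 0.4020 * log2(0.4020)
= -(-0.4436) - (-0.5285)
= 0.9721

0.9721


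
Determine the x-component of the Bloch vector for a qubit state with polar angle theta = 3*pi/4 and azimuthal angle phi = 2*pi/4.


theta = 2.3562, phi = 1.5708
r_x = sin(theta)*cos(phi) = 0.7071 * 0.0000
r_x = 0.0000

0.0000


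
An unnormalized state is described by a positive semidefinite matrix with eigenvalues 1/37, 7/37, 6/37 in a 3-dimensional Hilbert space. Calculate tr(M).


tr(M) = sum of eigenvalues
= 1/37 + 7/37 + 6/37
= 14/37
= 0.3784

0.3784


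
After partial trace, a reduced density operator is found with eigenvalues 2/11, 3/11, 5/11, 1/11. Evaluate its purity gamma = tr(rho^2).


tr(rho^2) = sum of eigenvalues squared
= (2/11)^2 + (3/11)^2 + (5/11)^2 + (1/11)^2
= (4 + 9 + 25 + 1) / 121
= 39/121
= 0.3223

0.3223


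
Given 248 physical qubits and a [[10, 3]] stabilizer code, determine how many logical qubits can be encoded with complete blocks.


Each code block uses 10 physical qubits for 3 logical qubit(s).
Number of complete blocks = floor(248 / 10) = 24
Logical qubits = 24 * 3
= 72

72


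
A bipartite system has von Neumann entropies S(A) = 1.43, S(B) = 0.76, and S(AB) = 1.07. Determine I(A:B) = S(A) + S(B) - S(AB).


I(A:B) = S(A) + S(B) - S(AB)
= 1.43 + 0.76 - 1.07
= 1.1200

1.1200


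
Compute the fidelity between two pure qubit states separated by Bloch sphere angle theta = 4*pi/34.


For states separated by angle theta on Bloch sphere:
F = cos^2(theta/2)
theta = 4*pi/34 = 0.3696
theta/2 = 0.1848
cos(theta/2) = 0.9830
F = 0.9662

0.9662


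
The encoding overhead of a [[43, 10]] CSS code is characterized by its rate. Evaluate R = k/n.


Code rate R = k/n
= 10/43
= 0.2326

0.2326


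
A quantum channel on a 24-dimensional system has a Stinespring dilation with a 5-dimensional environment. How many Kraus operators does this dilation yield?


Tracing out the environment in an orthonormal basis {|i>_E} gives Kraus operators K_i = <i|_E U |0>_E.
Number of Kraus operators = dim(H_env) = d_env
= 5

5


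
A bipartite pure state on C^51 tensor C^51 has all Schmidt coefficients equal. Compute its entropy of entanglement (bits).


For a maximally entangled state in d x d:
S = log2(d) = log2(51)
= 5.6724

5.6724


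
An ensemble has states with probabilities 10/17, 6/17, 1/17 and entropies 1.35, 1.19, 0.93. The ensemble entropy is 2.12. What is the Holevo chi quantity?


chi = S(rho) - sum_i p_i * S(rho_i)
Weighted entropy = 10/17 * 1.35 + 6/17 * 1.19 + 1/17 * 0.93
= 1.2688
chi = 2.12 - 1.2688
= 0.8512

0.8512


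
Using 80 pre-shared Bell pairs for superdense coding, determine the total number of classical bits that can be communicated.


Superdense coding allows 2 classical bits per shared entangled pair.
80 pair(s) -> 2 * 80 = 160 classical bits

160


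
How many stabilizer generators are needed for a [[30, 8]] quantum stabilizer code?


For an [[n,k]] stabilizer code:
Number of stabilizer generators = n - k
= 30 - 8
= 22

22


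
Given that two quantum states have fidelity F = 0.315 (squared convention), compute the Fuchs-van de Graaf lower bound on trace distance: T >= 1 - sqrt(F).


Fuchs-van de Graaf (squared-fidelity convention): 1 - sqrt(F) <= T <= sqrt(1 - F).
Lower bound: T >= 1 - sqrt(F)
sqrt(F) = sqrt(0.315) = 0.5612
T >= 1 - 0.5612
T >= 0.4388

0.4388


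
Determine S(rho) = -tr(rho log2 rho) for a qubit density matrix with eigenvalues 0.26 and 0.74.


S = -p*log2(p) - (1-p)*log2(1-p)
p = 0.2600, 1-p = 0.7400
= -0.2600 * log2(0.2600) - 0.7400 * log2(0.7400)
= -(-0.5053) - (-0.3215)
= 0.8267

0.8267


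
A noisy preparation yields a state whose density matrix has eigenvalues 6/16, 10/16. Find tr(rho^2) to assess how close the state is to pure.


tr(rho^2) = sum of eigenvalues squared
= (6/16)^2 + (10/16)^2
= (36 + 100) / 256
= 136/256
= 0.5312

0.5312


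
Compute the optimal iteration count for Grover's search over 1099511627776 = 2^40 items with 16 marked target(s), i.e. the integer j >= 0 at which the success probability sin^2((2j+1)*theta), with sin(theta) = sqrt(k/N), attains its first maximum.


After j Grover iterations the success probability is P(j) = sin^2((2j+1)*theta), where sin(theta) = sqrt(k/N).
N = 2^40 = 1099511627776, k = 16
sin(theta) = sqrt(k/N) = 3.814697266e-06
theta = arcsin(sqrt(k/N)) = 3.814697266e-06 rad
P(j) reaches its first maximum when (2j+1)*theta is as close as possible to pi/2, i.e. j = round(pi/(4*theta) - 1/2).
pi/(4*theta) - 1/2 = 205886.9161
(For comparison, the common estimate pi/4 * sqrt(N/k) = 205887.4161; the exact maximiser is used here.)
Optimal iterations = 205887

205887


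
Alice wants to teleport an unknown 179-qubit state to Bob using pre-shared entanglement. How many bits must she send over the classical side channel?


Quantum teleportation requires 2 classical bits per qubit teleported.
179 qubit(s) -> 2 * 179 = 358 classical bits

358
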